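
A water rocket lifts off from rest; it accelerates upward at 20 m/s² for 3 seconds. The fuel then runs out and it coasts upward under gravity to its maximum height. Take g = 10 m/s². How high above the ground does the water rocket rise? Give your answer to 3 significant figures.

Phase 1 (powered ascent): v₀ = 0 m/s, a = 20 m/s².
v = v₀ + at = 0 + (20)(3) = 60.0 m/s
Δx = v₀t + ½at² = 0·3 + 0.5·20·3² = 90.0 m

Phase 2 (coasting upward): v₀ = 60.0 m/s, a = -10 m/s².
v = v₀ + at → t = (0 − 60.0) / -10 = 6.00 s
v² = v₀² + 2aΔx → Δx = (0² − 60.0²)/(2·-10) = 180 m
Maximum height = 90.0 + 180 = 270 m

270 m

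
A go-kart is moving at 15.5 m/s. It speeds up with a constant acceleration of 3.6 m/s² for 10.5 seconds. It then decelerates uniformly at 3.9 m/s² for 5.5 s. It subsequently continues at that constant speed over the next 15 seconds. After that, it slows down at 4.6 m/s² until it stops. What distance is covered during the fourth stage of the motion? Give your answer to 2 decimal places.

Phase 1 (accelerating): v₀ = 15.5 m/s, a = 3.6 m/s².
v = v₀ + at = 15.5 + (3.6)(10.5) = 53.3 m/s
Δx = v₀t + ½at² = 15.5·10.5 + 0.5·3.6·10.5² = 361 m

Phase 2 (decelerating): v₀ = 53.3 m/s, a = -3.9 m/s².
v = v₀ + at = 53.3 + (-3.9)(5.5) = 31.9 m/s
Δx = v₀t + ½at² = 53.3·5.5 + 0.5·-3.9·5.5² = 234 m

Phase 3 (constant speed): v₀ = 31.9 m/s, a = 0 m/s².
v = v₀ + at = 31.9 + (0)(15) = 31.9 m/s
Δx = v₀t + ½at² = 31.9·15 + 0.5·0·15² = 478 m

Phase 4 (decelerating): v₀ = 31.9 m/s, a = -4.6 m/s².
v = v₀ + at → t = (0 − 31.9) / -4.6 = 6.92 s
v² = v₀² + 2aΔx → Δx = (0² − 31.9²)/(2·-4.6) = 110 m
Distance in phase 4 = 110 m

110.26 m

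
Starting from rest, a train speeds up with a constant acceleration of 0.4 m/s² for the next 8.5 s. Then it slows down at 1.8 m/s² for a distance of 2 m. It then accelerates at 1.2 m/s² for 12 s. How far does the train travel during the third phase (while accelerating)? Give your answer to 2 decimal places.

Phase 1 (accelerating): v₀ = 0 m/s, a = 0.4 m/s².
v = v₀ + at = 0 + (0.4)(8.5) = 3.40 m/s
Δx = v₀t + ½at² = 0·8.5 + 0.5·0.4·8.5² = 14.5 m

Phase 2 (decelerating): v₀ = 3.40 m/s, a = -1.8 m/s².
v² = v₀² + 2aΔx = 3.40² + 2·-1.8·2 = 4.36 → v = 2.09 m/s
t = (v − v₀)/a = (2.09 − 3.40)/-1.8 = 0.729 s

Phase 3 (accelerating): v₀ = 2.09 m/s, a = 1.2 m/s².
v = v₀ + at = 2.09 + (1.2)(12) = 16.5 m/s
Δx = v₀t + ½at² = 2.09·12 + 0.5·1.2·12² = 111 m
Distance in phase 3 = 111 m

111.46 m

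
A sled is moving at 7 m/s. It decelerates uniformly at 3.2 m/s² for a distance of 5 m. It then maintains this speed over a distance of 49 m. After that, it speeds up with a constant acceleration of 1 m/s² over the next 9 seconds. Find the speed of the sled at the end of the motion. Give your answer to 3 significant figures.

Phase 1 (decelerating): v₀ = 7.00 m/s, a = -3.2 m/s².
v² = v₀² + 2aΔx = 7.00² + 2·-3.2·5 = 17.0 → v = 4.12 m/s
t = (v − v₀)/a = (4.12 − 7.00)/-3.2 = 0.899 s

Phase 2 (constant speed): v₀ = 4.12 m/s, a = 0 m/s².
Constant speed: t = d/v = 49/4.12 = 11.9 s

Phase 3 (accelerating): v₀ = 4.12 m/s, a = 1 m/s².
v = v₀ + at = 4.12 + (1)(9) = 13.1 m/s
Δx = v₀t + ½at² = 4.12·9 + 0.5·1·9² = 77.6 m
Final speed = 13.1 m/s

13.1 m/s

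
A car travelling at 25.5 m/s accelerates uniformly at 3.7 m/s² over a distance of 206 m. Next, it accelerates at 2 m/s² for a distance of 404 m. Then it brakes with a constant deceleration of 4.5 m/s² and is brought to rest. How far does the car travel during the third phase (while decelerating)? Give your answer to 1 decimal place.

421.2 m

Phase 1 (accelerating): v₀ = 25.5 m/s, a = 3.7 m/s².
v² = v₀² + 2aΔx = 25.5² + 2·3.7·206 = 2170 → v = 46.6 m/s
t = (v − v₀)/a = (46.6 − 25.5)/3.7 = 5.71 s

Phase 2 (accelerating): v₀ = 46.6 m/s, a = 2 m/s².
v² = v₀² + 2aΔx = 46.6² + 2·2·404 = 3790 → v = 61.6 m/s
t = (v − v₀)/a = (61.6 − 46.6)/2 = 7.47 s

Phase 3 (decelerating): v₀ = 61.6 m/s, a = -4.5 m/s².
v = v₀ + at → t = (0 − 61.6) / -4.5 = 13.7 s
v² = v₀² + 2aΔx → Δx = (0² − 61.6²)/(2·-4.5) = 421 m
Distance in phase 3 = 421 m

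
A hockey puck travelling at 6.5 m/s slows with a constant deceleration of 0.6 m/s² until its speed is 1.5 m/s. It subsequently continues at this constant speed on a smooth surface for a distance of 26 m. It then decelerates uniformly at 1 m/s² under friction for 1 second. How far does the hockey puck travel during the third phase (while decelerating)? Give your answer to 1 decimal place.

1.0 m

Phase 1 (decelerating): v₀ = 6.50 m/s, a = -0.6 m/s².
v = v₀ + at → t = (1.5 − 6.50) / -0.6 = 8.33 s
v² = v₀² + 2aΔx → Δx = (1.5² − 6.50²)/(2·-0.6) = 33.3 m

Phase 2 (constant speed): v₀ = 1.50 m/s, a = 0 m/s².
Constant speed: t = d/v = 26/1.50 = 17.3 s

Phase 3 (decelerating): v₀ = 1.50 m/s, a = -1 m/s².
v = v₀ + at = 1.50 + (-1)(1) = 0.500 m/s
Δx = v₀t + ½at² = 1.50·1 + 0.5·-1·1² = 1.00 m
Distance in phase 3 = 1.00 m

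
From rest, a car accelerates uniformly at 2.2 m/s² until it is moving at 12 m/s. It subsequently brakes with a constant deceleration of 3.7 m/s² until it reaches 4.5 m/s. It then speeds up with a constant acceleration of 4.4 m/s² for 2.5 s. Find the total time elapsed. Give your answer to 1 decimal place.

10.0 s

Phase 1 (accelerating): v₀ = 0 m/s, a = 2.2 m/s².
v = v₀ + at → t = (12 − 0) / 2.2 = 5.45 s
v² = v₀² + 2aΔx → Δx = (12² − 0²)/(2·2.2) = 32.7 m

Phase 2 (decelerating): v₀ = 12.0 m/s, a = -3.7 m/s².
v = v₀ + at → t = (4.5 − 12.0) / -3.7 = 2.03 s
v² = v₀² + 2aΔx → Δx = (4.5² − 12.0²)/(2·-3.7) = 16.7 m

Phase 3 (accelerating): v₀ = 4.50 m/s, a = 4.4 m/s².
v = v₀ + at = 4.50 + (4.4)(2.5) = 15.5 m/s
Δx = v₀t + ½at² = 4.50·2.5 + 0.5·4.4·2.5² = 25.0 m
Total time = 5.45 + 2.03 + 2.50 = 9.98 s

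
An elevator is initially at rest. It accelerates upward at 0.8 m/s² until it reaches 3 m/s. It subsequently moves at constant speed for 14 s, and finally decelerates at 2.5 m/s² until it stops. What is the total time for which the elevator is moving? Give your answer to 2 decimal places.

Phase 1 (accelerating): v₀ = 0 m/s, a = 0.8 m/s².
v = v₀ + at → t = (3 − 0) / 0.8 = 3.75 s
v² = v₀² + 2aΔx → Δx = (3² − 0²)/(2·0.8) = 5.62 m

Phase 2 (constant speed): v₀ = 3.00 m/s, a = 0 m/s².
v = v₀ + at = 3.00 + (0)(14) = 3.00 m/s
Δx = v₀t + ½at² = 3.00·14 + 0.5·0·14² = 42.0 m

Phase 3 (decelerating): v₀ = 3.00 m/s, a = -2.5 m/s².
v = v₀ + at → t = (0 − 3.00) / -2.5 = 1.20 s
v² = v₀² + 2aΔx → Δx = (0² − 3.00²)/(2·-2.5) = 1.80 m
Total time = 3.75 + 14.0 + 1.20 = 18.9 s

18.95 s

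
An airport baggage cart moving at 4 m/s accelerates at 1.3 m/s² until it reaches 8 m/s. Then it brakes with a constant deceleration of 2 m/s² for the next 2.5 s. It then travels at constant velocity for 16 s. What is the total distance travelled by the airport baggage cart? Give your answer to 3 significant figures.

Phase 1 (accelerating): v₀ = 4.00 m/s, a = 1.3 m/s².
v = v₀ + at → t = (8 − 4.00) / 1.3 = 3.08 s
v² = v₀² + 2aΔx → Δx = (8² − 4.00²)/(2·1.3) = 18.5 m

Phase 2 (decelerating): v₀ = 8.00 m/s, a = -2 m/s².
v = v₀ + at = 8.00 + (-2)(2.5) = 3.00 m/s
Δx = v₀t + ½at² = 8.00·2.5 + 0.5·-2·2.5² = 13.8 m

Phase 3 (constant speed): v₀ = 3.00 m/s, a = 0 m/s².
v = v₀ + at = 3.00 + (0)(16) = 3.00 m/s
Δx = v₀t + ½at² = 3.00·16 + 0.5·0·16² = 48.0 m
Total distance = 18.5 + 13.8 + 48.0 = 80.2 m

80.2 m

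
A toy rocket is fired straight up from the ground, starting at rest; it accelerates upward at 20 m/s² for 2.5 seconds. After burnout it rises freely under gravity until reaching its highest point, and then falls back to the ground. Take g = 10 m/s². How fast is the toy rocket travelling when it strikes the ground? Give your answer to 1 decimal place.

61.2 m/s

Phase 1 (powered ascent): v₀ = 0 m/s, a = 20 m/s².
v = v₀ + at = 0 + (20)(2.5) = 50.0 m/s
Δx = v₀t + ½at² = 0·2.5 + 0.5·20·2.5² = 62.5 m

Phase 2 (coasting upward): v₀ = 50.0 m/s, a = -10 m/s².
v = v₀ + at → t = (0 − 50.0) / -10 = 5.00 s
v² = v₀² + 2aΔx → Δx = (0² − 50.0²)/(2·-10) = 125 m

Phase 3 (free fall): v₀ = 0 m/s, a = -10 m/s².
Falls 188 m from rest: t = √(2·188/10) = 6.12 s; v = g·t = 61.2 m/s.
Impact speed = 61.2 m/s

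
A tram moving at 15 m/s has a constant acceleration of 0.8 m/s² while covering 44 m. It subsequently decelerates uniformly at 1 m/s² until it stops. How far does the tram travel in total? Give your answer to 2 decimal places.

Phase 1 (accelerating): v₀ = 15.0 m/s, a = 0.8 m/s².
v² = v₀² + 2aΔx = 15.0² + 2·0.8·44 = 295 → v = 17.2 m/s
t = (v − v₀)/a = (17.2 − 15.0)/0.8 = 2.73 s

Phase 2 (decelerating): v₀ = 17.2 m/s, a = -1 m/s².
v = v₀ + at → t = (0 − 17.2) / -1 = 17.2 s
v² = v₀² + 2aΔx → Δx = (0² − 17.2²)/(2·-1) = 148 m
Total distance = 44.0 + 148 = 192 m

191.70 m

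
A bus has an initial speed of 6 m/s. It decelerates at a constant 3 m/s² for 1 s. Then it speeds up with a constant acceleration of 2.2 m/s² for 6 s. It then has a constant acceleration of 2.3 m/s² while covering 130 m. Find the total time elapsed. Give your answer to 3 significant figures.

12.7 s

Phase 1 (decelerating): v₀ = 6.00 m/s, a = -3 m/s².
v = v₀ + at = 6.00 + (-3)(1) = 3.00 m/s
Δx = v₀t + ½at² = 6.00·1 + 0.5·-3·1² = 4.50 m

Phase 2 (accelerating): v₀ = 3.00 m/s, a = 2.2 m/s².
v = v₀ + at = 3.00 + (2.2)(6) = 16.2 m/s
Δx = v₀t + ½at² = 3.00·6 + 0.5·2.2·6² = 57.6 m

Phase 3 (accelerating): v₀ = 16.2 m/s, a = 2.3 m/s².
v² = v₀² + 2aΔx = 16.2² + 2·2.3·130 = 860 → v = 29.3 m/s
t = (v − v₀)/a = (29.3 − 16.2)/2.3 = 5.71 s
Total time = 1.00 + 6.00 + 5.71 = 12.7 s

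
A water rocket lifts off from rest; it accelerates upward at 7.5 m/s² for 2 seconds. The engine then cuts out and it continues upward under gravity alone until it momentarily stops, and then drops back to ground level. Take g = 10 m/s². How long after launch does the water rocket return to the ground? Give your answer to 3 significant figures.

5.79 s

Phase 1 (powered ascent): v₀ = 0 m/s, a = 7.5 m/s².
v = v₀ + at = 0 + (7.5)(2) = 15.0 m/s
Δx = v₀t + ½at² = 0·2 + 0.5·7.5·2² = 15.0 m

Phase 2 (coasting upward): v₀ = 15.0 m/s, a = -10 m/s².
v = v₀ + at → t = (0 − 15.0) / -10 = 1.50 s
v² = v₀² + 2aΔx → Δx = (0² − 15.0²)/(2·-10) = 11.2 m

Phase 3 (free fall): v₀ = 0 m/s, a = -10 m/s².
Falls 26.2 m from rest: t = √(2·26.2/10) = 2.29 s; v = g·t = 22.9 m/s.
Total time = 2.00 + 1.50 + 2.29 = 5.79 s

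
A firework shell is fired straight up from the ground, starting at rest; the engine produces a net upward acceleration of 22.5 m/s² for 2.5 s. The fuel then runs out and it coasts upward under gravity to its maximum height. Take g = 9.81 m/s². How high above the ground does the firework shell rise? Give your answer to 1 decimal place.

Phase 1 (powered ascent): v₀ = 0 m/s, a = 22.5 m/s².
v = v₀ + at = 0 + (22.5)(2.5) = 56.2 m/s
Δx = v₀t + ½at² = 0·2.5 + 0.5·22.5·2.5² = 70.3 m

Phase 2 (coasting upward): v₀ = 56.2 m/s, a = -9.81 m/s².
v = v₀ + at → t = (0 − 56.2) / -9.81 = 5.73 s
v² = v₀² + 2aΔx → Δx = (0² − 56.2²)/(2·-9.81) = 161 m
Maximum height = 70.3 + 161 = 232 m

231.6 m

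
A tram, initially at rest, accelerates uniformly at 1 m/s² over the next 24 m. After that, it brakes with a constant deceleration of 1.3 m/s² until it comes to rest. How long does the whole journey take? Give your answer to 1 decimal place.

Phase 1 (accelerating): v₀ = 0 m/s, a = 1 m/s².
v² = v₀² + 2aΔx = 0² + 2·1·24 = 48.0 → v = 6.93 m/s
t = (v − v₀)/a = (6.93 − 0)/1 = 6.93 s

Phase 2 (decelerating): v₀ = 6.93 m/s, a = -1.3 m/s².
v = v₀ + at → t = (0 − 6.93) / -1.3 = 5.33 s
v² = v₀² + 2aΔx → Δx = (0² − 6.93²)/(2·-1.3) = 18.5 m
Total time = 6.93 + 5.33 = 12.3 s

12.3 s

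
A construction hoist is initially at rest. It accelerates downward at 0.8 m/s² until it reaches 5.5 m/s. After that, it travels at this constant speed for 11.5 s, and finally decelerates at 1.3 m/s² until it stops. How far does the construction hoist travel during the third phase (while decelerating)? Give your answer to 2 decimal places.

Phase 1 (accelerating): v₀ = 0 m/s, a = 0.8 m/s².
v = v₀ + at → t = (5.5 − 0) / 0.8 = 6.88 s
v² = v₀² + 2aΔx → Δx = (5.5² − 0²)/(2·0.8) = 18.9 m

Phase 2 (constant speed): v₀ = 5.50 m/s, a = 0 m/s².
v = v₀ + at = 5.50 + (0)(11.5) = 5.50 m/s
Δx = v₀t + ½at² = 5.50·11.5 + 0.5·0·11.5² = 63.2 m

Phase 3 (decelerating): v₀ = 5.50 m/s, a = -1.3 m/s².
v = v₀ + at → t = (0 − 5.50) / -1.3 = 4.23 s
v² = v₀² + 2aΔx → Δx = (0² − 5.50²)/(2·-1.3) = 11.6 m
Distance in phase 3 = 11.6 m

11.63 m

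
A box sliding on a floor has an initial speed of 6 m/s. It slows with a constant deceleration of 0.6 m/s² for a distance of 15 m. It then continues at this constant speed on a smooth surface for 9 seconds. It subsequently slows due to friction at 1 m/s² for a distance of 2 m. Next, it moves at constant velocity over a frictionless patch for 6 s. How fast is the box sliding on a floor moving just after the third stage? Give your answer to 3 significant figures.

3.74 m/s

Phase 1 (decelerating): v₀ = 6.00 m/s, a = -0.6 m/s².
v² = v₀² + 2aΔx = 6.00² + 2·-0.6·15 = 18.0 → v = 4.24 m/s
t = (v − v₀)/a = (4.24 − 6.00)/-0.6 = 2.93 s

Phase 2 (constant speed): v₀ = 4.24 m/s, a = 0 m/s².
v = v₀ + at = 4.24 + (0)(9) = 4.24 m/s
Δx = v₀t + ½at² = 4.24·9 + 0.5·0·9² = 38.2 m

Phase 3 (decelerating): v₀ = 4.24 m/s, a = -1 m/s².
v² = v₀² + 2aΔx = 4.24² + 2·-1·2 = 14.0 → v = 3.74 m/s
t = (v − v₀)/a = (3.74 − 4.24)/-1 = 0.501 s
Speed at end of phase 3 = 3.74 m/s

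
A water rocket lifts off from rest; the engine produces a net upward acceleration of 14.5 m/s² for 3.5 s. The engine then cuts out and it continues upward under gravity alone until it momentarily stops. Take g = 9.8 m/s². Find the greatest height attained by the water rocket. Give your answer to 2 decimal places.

220.22 m

Phase 1 (powered ascent): v₀ = 0 m/s, a = 14.5 m/s².
v = v₀ + at = 0 + (14.5)(3.5) = 50.8 m/s
Δx = v₀t + ½at² = 0·3.5 + 0.5·14.5·3.5² = 88.8 m

Phase 2 (coasting upward): v₀ = 50.8 m/s, a = -9.8 m/s².
v = v₀ + at → t = (0 − 50.8) / -9.8 = 5.18 s
v² = v₀² + 2aΔx → Δx = (0² − 50.8²)/(2·-9.8) = 131 m
Maximum height = 88.8 + 131 = 220 m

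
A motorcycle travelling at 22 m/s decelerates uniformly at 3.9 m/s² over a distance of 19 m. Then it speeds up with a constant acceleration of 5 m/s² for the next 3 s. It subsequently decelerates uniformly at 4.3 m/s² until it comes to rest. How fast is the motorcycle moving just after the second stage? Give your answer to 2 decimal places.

Phase 1 (decelerating): v₀ = 22.0 m/s, a = -3.9 m/s².
v² = v₀² + 2aΔx = 22.0² + 2·-3.9·19 = 336 → v = 18.3 m/s
t = (v − v₀)/a = (18.3 − 22.0)/-3.9 = 0.942 s

Phase 2 (accelerating): v₀ = 18.3 m/s, a = 5 m/s².
v = v₀ + at = 18.3 + (5)(3) = 33.3 m/s
Δx = v₀t + ½at² = 18.3·3 + 0.5·5·3² = 77.5 m
Speed at end of phase 2 = 33.3 m/s

33.32 m/s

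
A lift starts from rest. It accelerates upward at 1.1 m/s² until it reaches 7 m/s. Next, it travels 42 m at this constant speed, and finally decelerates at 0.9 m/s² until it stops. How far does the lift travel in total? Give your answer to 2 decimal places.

91.49 m

Phase 1 (accelerating): v₀ = 0 m/s, a = 1.1 m/s².
v = v₀ + at → t = (7 − 0) / 1.1 = 6.36 s
v² = v₀² + 2aΔx → Δx = (7² − 0²)/(2·1.1) = 22.3 m

Phase 2 (constant speed): v₀ = 7.00 m/s, a = 0 m/s².
Constant speed: t = d/v = 42/7.00 = 6.00 s

Phase 3 (decelerating): v₀ = 7.00 m/s, a = -0.9 m/s².
v = v₀ + at → t = (0 − 7.00) / -0.9 = 7.78 s
v² = v₀² + 2aΔx → Δx = (0² − 7.00²)/(2·-0.9) = 27.2 m
Total distance = 22.3 + 42.0 + 27.2 = 91.5 m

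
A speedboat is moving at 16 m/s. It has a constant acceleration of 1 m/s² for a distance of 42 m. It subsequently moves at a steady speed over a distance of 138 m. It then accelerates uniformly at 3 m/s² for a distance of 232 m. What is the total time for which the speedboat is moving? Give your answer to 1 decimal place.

17.6 s

Phase 1 (accelerating): v₀ = 16.0 m/s, a = 1 m/s².
v² = v₀² + 2aΔx = 16.0² + 2·1·42 = 340 → v = 18.4 m/s
t = (v − v₀)/a = (18.4 − 16.0)/1 = 2.44 s

Phase 2 (constant speed): v₀ = 18.4 m/s, a = 0 m/s².
Constant speed: t = d/v = 138/18.4 = 7.48 s

Phase 3 (accelerating): v₀ = 18.4 m/s, a = 3 m/s².
v² = v₀² + 2aΔx = 18.4² + 2·3·232 = 1730 → v = 41.6 m/s
t = (v − v₀)/a = (41.6 − 18.4)/3 = 7.73 s
Total time = 2.44 + 7.48 + 7.73 = 17.6 s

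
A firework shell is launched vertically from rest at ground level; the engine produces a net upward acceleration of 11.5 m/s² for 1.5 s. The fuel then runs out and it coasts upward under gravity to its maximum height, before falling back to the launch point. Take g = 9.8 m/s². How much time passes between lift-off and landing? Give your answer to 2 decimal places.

Phase 1 (powered ascent): v₀ = 0 m/s, a = 11.5 m/s².
v = v₀ + at = 0 + (11.5)(1.5) = 17.2 m/s
Δx = v₀t + ½at² = 0·1.5 + 0.5·11.5·1.5² = 12.9 m

Phase 2 (coasting upward): v₀ = 17.2 m/s, a = -9.8 m/s².
v = v₀ + at → t = (0 − 17.2) / -9.8 = 1.76 s
v² = v₀² + 2aΔx → Δx = (0² − 17.2²)/(2·-9.8) = 15.2 m

Phase 3 (free fall): v₀ = 0 m/s, a = -9.8 m/s².
Falls 28.1 m from rest: t = √(2·28.1/9.8) = 2.40 s; v = g·t = 23.5 m/s.
Total time = 1.50 + 1.76 + 2.40 = 5.66 s

5.66 s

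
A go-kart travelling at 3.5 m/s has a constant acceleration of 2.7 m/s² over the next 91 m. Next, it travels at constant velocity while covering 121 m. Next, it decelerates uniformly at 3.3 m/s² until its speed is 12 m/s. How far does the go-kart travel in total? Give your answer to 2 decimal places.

266.49 m

Phase 1 (accelerating): v₀ = 3.50 m/s, a = 2.7 m/s².
v² = v₀² + 2aΔx = 3.50² + 2·2.7·91 = 504 → v = 22.4 m/s
t = (v − v₀)/a = (22.4 − 3.50)/2.7 = 7.02 s

Phase 2 (constant speed): v₀ = 22.4 m/s, a = 0 m/s².
Constant speed: t = d/v = 121/22.4 = 5.39 s

Phase 3 (decelerating): v₀ = 22.4 m/s, a = -3.3 m/s².
v = v₀ + at → t = (12 − 22.4) / -3.3 = 3.16 s
v² = v₀² + 2aΔx → Δx = (12² − 22.4²)/(2·-3.3) = 54.5 m
Total distance = 91.0 + 121 + 54.5 = 266 m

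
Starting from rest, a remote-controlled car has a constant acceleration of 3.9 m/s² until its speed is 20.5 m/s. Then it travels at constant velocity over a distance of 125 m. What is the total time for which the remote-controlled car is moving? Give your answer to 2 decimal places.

11.35 s

Phase 1 (accelerating): v₀ = 0 m/s, a = 3.9 m/s².
v = v₀ + at → t = (20.5 − 0) / 3.9 = 5.26 s
v² = v₀² + 2aΔx → Δx = (20.5² − 0²)/(2·3.9) = 53.9 m

Phase 2 (constant speed): v₀ = 20.5 m/s, a = 0 m/s².
Constant speed: t = d/v = 125/20.5 = 6.10 s
Total time = 5.26 + 6.10 = 11.4 s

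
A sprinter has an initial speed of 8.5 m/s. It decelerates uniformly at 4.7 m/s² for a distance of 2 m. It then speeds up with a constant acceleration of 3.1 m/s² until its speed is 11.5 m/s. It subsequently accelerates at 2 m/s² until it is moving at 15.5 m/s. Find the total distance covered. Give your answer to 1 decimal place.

Phase 1 (decelerating): v₀ = 8.50 m/s, a = -4.7 m/s².
v² = v₀² + 2aΔx = 8.50² + 2·-4.7·2 = 53.5 → v = 7.31 m/s
t = (v − v₀)/a = (7.31 − 8.50)/-4.7 = 0.253 s

Phase 2 (accelerating): v₀ = 7.31 m/s, a = 3.1 m/s².
v = v₀ + at → t = (11.5 − 7.31) / 3.1 = 1.35 s
v² = v₀² + 2aΔx → Δx = (11.5² − 7.31²)/(2·3.1) = 12.7 m

Phase 3 (accelerating): v₀ = 11.5 m/s, a = 2 m/s².
v = v₀ + at → t = (15.5 − 11.5) / 2 = 2.00 s
v² = v₀² + 2aΔx → Δx = (15.5² − 11.5²)/(2·2) = 27.0 m
Total distance = 2.00 + 12.7 + 27.0 = 41.7 m

41.7 m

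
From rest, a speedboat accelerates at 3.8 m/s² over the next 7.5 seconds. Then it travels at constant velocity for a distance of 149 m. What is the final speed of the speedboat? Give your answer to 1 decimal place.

Phase 1 (accelerating): v₀ = 0 m/s, a = 3.8 m/s².
v = v₀ + at = 0 + (3.8)(7.5) = 28.5 m/s
Δx = v₀t + ½at² = 0·7.5 + 0.5·3.8·7.5² = 107 m

Phase 2 (constant speed): v₀ = 28.5 m/s, a = 0 m/s².
Constant speed: t = d/v = 149/28.5 = 5.23 s
Final speed = 28.5 m/s

28.5 m/s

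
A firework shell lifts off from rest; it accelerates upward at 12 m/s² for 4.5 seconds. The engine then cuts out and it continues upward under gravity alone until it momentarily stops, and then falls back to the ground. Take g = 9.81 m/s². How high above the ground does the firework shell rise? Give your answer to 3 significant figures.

270 m

Phase 1 (powered ascent): v₀ = 0 m/s, a = 12 m/s².
v = v₀ + at = 0 + (12)(4.5) = 54.0 m/s
Δx = v₀t + ½at² = 0·4.5 + 0.5·12·4.5² = 122 m

Phase 2 (coasting upward): v₀ = 54.0 m/s, a = -9.81 m/s².
v = v₀ + at → t = (0 − 54.0) / -9.81 = 5.50 s
v² = v₀² + 2aΔx → Δx = (0² − 54.0²)/(2·-9.81) = 149 m
Maximum height = 122 + 149 = 270 m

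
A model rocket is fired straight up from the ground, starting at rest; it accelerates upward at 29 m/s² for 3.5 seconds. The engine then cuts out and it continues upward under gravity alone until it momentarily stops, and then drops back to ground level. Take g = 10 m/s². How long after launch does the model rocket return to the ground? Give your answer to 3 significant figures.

Phase 1 (powered ascent): v₀ = 0 m/s, a = 29 m/s².
v = v₀ + at = 0 + (29)(3.5) = 102 m/s
Δx = v₀t + ½at² = 0·3.5 + 0.5·29·3.5² = 178 m

Phase 2 (coasting upward): v₀ = 102 m/s, a = -10 m/s².
v = v₀ + at → t = (0 − 102) / -10 = 10.2 s
v² = v₀² + 2aΔx → Δx = (0² − 102²)/(2·-10) = 515 m

Phase 3 (free fall): v₀ = 0 m/s, a = -10 m/s².
Falls 693 m from rest: t = √(2·693/10) = 11.8 s; v = g·t = 118 m/s.
Total time = 3.50 + 10.2 + 11.8 = 25.4 s

25.4 s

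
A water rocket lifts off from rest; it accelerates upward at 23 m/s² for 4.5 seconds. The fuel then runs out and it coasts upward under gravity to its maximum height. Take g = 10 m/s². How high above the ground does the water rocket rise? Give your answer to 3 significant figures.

Phase 1 (powered ascent): v₀ = 0 m/s, a = 23 m/s².
v = v₀ + at = 0 + (23)(4.5) = 104 m/s
Δx = v₀t + ½at² = 0·4.5 + 0.5·23·4.5² = 233 m

Phase 2 (coasting upward): v₀ = 104 m/s, a = -10 m/s².
v = v₀ + at → t = (0 − 104) / -10 = 10.3 s
v² = v₀² + 2aΔx → Δx = (0² − 104²)/(2·-10) = 536 m
Maximum height = 233 + 536 = 768 m

768 m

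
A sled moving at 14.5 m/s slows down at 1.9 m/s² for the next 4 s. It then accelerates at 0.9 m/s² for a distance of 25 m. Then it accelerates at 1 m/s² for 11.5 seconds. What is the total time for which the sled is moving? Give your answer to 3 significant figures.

18.5 s

Phase 1 (decelerating): v₀ = 14.5 m/s, a = -1.9 m/s².
v = v₀ + at = 14.5 + (-1.9)(4) = 6.90 m/s
Δx = v₀t + ½at² = 14.5·4 + 0.5·-1.9·4² = 42.8 m

Phase 2 (accelerating): v₀ = 6.90 m/s, a = 0.9 m/s².
v² = v₀² + 2aΔx = 6.90² + 2·0.9·25 = 92.6 → v = 9.62 m/s
t = (v − v₀)/a = (9.62 − 6.90)/0.9 = 3.03 s

Phase 3 (accelerating): v₀ = 9.62 m/s, a = 1 m/s².
v = v₀ + at = 9.62 + (1)(11.5) = 21.1 m/s
Δx = v₀t + ½at² = 9.62·11.5 + 0.5·1·11.5² = 177 m
Total time = 4.00 + 3.03 + 11.5 = 18.5 s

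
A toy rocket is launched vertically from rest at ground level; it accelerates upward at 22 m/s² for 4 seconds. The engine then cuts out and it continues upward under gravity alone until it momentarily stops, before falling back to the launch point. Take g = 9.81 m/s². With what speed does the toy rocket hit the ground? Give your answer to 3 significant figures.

Phase 1 (powered ascent): v₀ = 0 m/s, a = 22 m/s².
v = v₀ + at = 0 + (22)(4) = 88.0 m/s
Δx = v₀t + ½at² = 0·4 + 0.5·22·4² = 176 m

Phase 2 (coasting upward): v₀ = 88.0 m/s, a = -9.81 m/s².
v = v₀ + at → t = (0 − 88.0) / -9.81 = 8.97 s
v² = v₀² + 2aΔx → Δx = (0² − 88.0²)/(2·-9.81) = 395 m

Phase 3 (free fall): v₀ = 0 m/s, a = -9.81 m/s².
Falls 571 m from rest: t = √(2·571/9.81) = 10.8 s; v = g·t = 106 m/s.
Impact speed = 106 m/s

106 m/s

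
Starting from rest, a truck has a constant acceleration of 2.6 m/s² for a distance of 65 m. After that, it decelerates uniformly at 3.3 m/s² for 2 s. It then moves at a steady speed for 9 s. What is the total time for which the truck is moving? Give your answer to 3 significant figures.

18.1 s

Phase 1 (accelerating): v₀ = 0 m/s, a = 2.6 m/s².
v² = v₀² + 2aΔx = 0² + 2·2.6·65 = 338 → v = 18.4 m/s
t = (v − v₀)/a = (18.4 − 0)/2.6 = 7.07 s

Phase 2 (decelerating): v₀ = 18.4 m/s, a = -3.3 m/s².
v = v₀ + at = 18.4 + (-3.3)(2) = 11.8 m/s
Δx = v₀t + ½at² = 18.4·2 + 0.5·-3.3·2² = 30.2 m

Phase 3 (constant speed): v₀ = 11.8 m/s, a = 0 m/s².
v = v₀ + at = 11.8 + (0)(9) = 11.8 m/s
Δx = v₀t + ½at² = 11.8·9 + 0.5·0·9² = 106 m
Total time = 7.07 + 2.00 + 9.00 = 18.1 s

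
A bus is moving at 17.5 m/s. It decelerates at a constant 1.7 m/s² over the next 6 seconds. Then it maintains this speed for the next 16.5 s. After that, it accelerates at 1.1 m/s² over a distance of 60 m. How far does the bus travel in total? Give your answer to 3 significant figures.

Phase 1 (decelerating): v₀ = 17.5 m/s, a = -1.7 m/s².
v = v₀ + at = 17.5 + (-1.7)(6) = 7.30 m/s
Δx = v₀t + ½at² = 17.5·6 + 0.5·-1.7·6² = 74.4 m

Phase 2 (constant speed): v₀ = 7.30 m/s, a = 0 m/s².
v = v₀ + at = 7.30 + (0)(16.5) = 7.30 m/s
Δx = v₀t + ½at² = 7.30·16.5 + 0.5·0·16.5² = 120 m

Phase 3 (accelerating): v₀ = 7.30 m/s, a = 1.1 m/s².
v² = v₀² + 2aΔx = 7.30² + 2·1.1·60 = 185 → v = 13.6 m/s
t = (v − v₀)/a = (13.6 − 7.30)/1.1 = 5.74 s
Total distance = 74.4 + 120 + 60.0 = 255 m

255 m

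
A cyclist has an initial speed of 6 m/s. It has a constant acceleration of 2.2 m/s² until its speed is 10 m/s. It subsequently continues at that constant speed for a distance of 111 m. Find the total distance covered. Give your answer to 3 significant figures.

126 m

Phase 1 (accelerating): v₀ = 6.00 m/s, a = 2.2 m/s².
v = v₀ + at → t = (10 − 6.00) / 2.2 = 1.82 s
v² = v₀² + 2aΔx → Δx = (10² − 6.00²)/(2·2.2) = 14.5 m

Phase 2 (constant speed): v₀ = 10.0 m/s, a = 0 m/s².
Constant speed: t = d/v = 111/10.0 = 11.1 s
Total distance = 14.5 + 111 = 126 m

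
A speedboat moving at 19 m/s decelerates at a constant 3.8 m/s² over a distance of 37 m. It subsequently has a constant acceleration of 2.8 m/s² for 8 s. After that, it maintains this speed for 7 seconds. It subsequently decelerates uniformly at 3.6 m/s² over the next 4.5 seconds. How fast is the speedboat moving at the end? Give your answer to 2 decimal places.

Phase 1 (decelerating): v₀ = 19.0 m/s, a = -3.8 m/s².
v² = v₀² + 2aΔx = 19.0² + 2·-3.8·37 = 79.8 → v = 8.93 m/s
t = (v − v₀)/a = (8.93 − 19.0)/-3.8 = 2.65 s

Phase 2 (accelerating): v₀ = 8.93 m/s, a = 2.8 m/s².
v = v₀ + at = 8.93 + (2.8)(8) = 31.3 m/s
Δx = v₀t + ½at² = 8.93·8 + 0.5·2.8·8² = 161 m

Phase 3 (constant speed): v₀ = 31.3 m/s, a = 0 m/s².
v = v₀ + at = 31.3 + (0)(7) = 31.3 m/s
Δx = v₀t + ½at² = 31.3·7 + 0.5·0·7² = 219 m

Phase 4 (decelerating): v₀ = 31.3 m/s, a = -3.6 m/s².
v = v₀ + at = 31.3 + (-3.6)(4.5) = 15.1 m/s
Δx = v₀t + ½at² = 31.3·4.5 + 0.5·-3.6·4.5² = 105 m
Final speed = 15.1 m/s

15.13 m/s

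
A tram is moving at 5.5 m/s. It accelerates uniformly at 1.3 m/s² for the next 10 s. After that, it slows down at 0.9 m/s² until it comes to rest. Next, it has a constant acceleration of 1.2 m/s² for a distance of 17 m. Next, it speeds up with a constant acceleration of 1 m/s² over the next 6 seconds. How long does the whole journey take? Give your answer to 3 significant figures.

41.9 s

Phase 1 (accelerating): v₀ = 5.50 m/s, a = 1.3 m/s².
v = v₀ + at = 5.50 + (1.3)(10) = 18.5 m/s
Δx = v₀t + ½at² = 5.50·10 + 0.5·1.3·10² = 120 m

Phase 2 (decelerating): v₀ = 18.5 m/s, a = -0.9 m/s².
v = v₀ + at → t = (0 − 18.5) / -0.9 = 20.6 s
v² = v₀² + 2aΔx → Δx = (0² − 18.5²)/(2·-0.9) = 190 m

Phase 3 (accelerating): v₀ = 0 m/s, a = 1.2 m/s².
v² = v₀² + 2aΔx = 0² + 2·1.2·17 = 40.8 → v = 6.39 m/s
t = (v − v₀)/a = (6.39 − 0)/1.2 = 5.32 s

Phase 4 (accelerating): v₀ = 6.39 m/s, a = 1 m/s².
v = v₀ + at = 6.39 + (1)(6) = 12.4 m/s
Δx = v₀t + ½at² = 6.39·6 + 0.5·1·6² = 56.3 m
Total time = 10.0 + 20.6 + 5.32 + 6.00 = 41.9 s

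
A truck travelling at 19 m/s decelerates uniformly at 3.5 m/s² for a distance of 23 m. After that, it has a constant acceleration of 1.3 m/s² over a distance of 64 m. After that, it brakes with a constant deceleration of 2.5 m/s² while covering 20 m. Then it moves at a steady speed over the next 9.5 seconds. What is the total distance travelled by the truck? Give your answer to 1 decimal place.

Phase 1 (decelerating): v₀ = 19.0 m/s, a = -3.5 m/s².
v² = v₀² + 2aΔx = 19.0² + 2·-3.5·23 = 200 → v = 14.1 m/s
t = (v − v₀)/a = (14.1 − 19.0)/-3.5 = 1.39 s

Phase 2 (accelerating): v₀ = 14.1 m/s, a = 1.3 m/s².
v² = v₀² + 2aΔx = 14.1² + 2·1.3·64 = 366 → v = 19.1 m/s
t = (v − v₀)/a = (19.1 − 14.1)/1.3 = 3.85 s

Phase 3 (decelerating): v₀ = 19.1 m/s, a = -2.5 m/s².
v² = v₀² + 2aΔx = 19.1² + 2·-2.5·20 = 266 → v = 16.3 m/s
t = (v − v₀)/a = (16.3 − 19.1)/-2.5 = 1.13 s

Phase 4 (constant speed): v₀ = 16.3 m/s, a = 0 m/s².
v = v₀ + at = 16.3 + (0)(9.5) = 16.3 m/s
Δx = v₀t + ½at² = 16.3·9.5 + 0.5·0·9.5² = 155 m
Total distance = 23.0 + 64.0 + 20.0 + 155 = 262 m

262.1 m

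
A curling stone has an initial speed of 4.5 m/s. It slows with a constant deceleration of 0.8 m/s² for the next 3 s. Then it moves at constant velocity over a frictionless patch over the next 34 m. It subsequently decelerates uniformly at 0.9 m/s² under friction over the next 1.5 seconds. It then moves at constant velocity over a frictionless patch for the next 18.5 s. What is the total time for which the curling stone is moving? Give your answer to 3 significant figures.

Phase 1 (decelerating): v₀ = 4.50 m/s, a = -0.8 m/s².
v = v₀ + at = 4.50 + (-0.8)(3) = 2.10 m/s
Δx = v₀t + ½at² = 4.50·3 + 0.5·-0.8·3² = 9.90 m

Phase 2 (constant speed): v₀ = 2.10 m/s, a = 0 m/s².
Constant speed: t = d/v = 34/2.10 = 16.2 s

Phase 3 (decelerating): v₀ = 2.10 m/s, a = -0.9 m/s².
v = v₀ + at = 2.10 + (-0.9)(1.5) = 0.750 m/s
Δx = v₀t + ½at² = 2.10·1.5 + 0.5·-0.9·1.5² = 2.14 m

Phase 4 (constant speed): v₀ = 0.750 m/s, a = 0 m/s².
v = v₀ + at = 0.750 + (0)(18.5) = 0.750 m/s
Δx = v₀t + ½at² = 0.750·18.5 + 0.5·0·18.5² = 13.9 m
Total time = 3.00 + 16.2 + 1.50 + 18.5 = 39.2 s

39.2 s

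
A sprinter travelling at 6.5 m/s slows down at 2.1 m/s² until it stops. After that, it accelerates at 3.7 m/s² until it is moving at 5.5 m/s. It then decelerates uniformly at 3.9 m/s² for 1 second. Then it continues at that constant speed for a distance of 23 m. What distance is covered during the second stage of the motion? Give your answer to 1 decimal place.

Phase 1 (decelerating): v₀ = 6.50 m/s, a = -2.1 m/s².
v = v₀ + at → t = (0 − 6.50) / -2.1 = 3.10 s
v² = v₀² + 2aΔx → Δx = (0² − 6.50²)/(2·-2.1) = 10.1 m

Phase 2 (accelerating): v₀ = 0 m/s, a = 3.7 m/s².
v = v₀ + at → t = (5.5 − 0) / 3.7 = 1.49 s
v² = v₀² + 2aΔx → Δx = (5.5² − 0²)/(2·3.7) = 4.09 m
Distance in phase 2 = 4.09 m

4.1 m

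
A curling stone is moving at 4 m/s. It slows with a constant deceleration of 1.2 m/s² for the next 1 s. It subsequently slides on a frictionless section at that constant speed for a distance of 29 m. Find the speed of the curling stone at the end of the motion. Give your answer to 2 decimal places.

2.80 m/s

Phase 1 (decelerating): v₀ = 4.00 m/s, a = -1.2 m/s².
v = v₀ + at = 4.00 + (-1.2)(1) = 2.80 m/s
Δx = v₀t + ½at² = 4.00·1 + 0.5·-1.2·1² = 3.40 m

Phase 2 (constant speed): v₀ = 2.80 m/s, a = 0 m/s².
Constant speed: t = d/v = 29/2.80 = 10.4 s
Final speed = 2.80 m/s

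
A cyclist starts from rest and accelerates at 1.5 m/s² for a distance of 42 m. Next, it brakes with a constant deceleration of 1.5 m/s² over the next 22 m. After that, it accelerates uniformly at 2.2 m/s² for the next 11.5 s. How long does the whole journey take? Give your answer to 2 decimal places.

21.30 s

Phase 1 (accelerating): v₀ = 0 m/s, a = 1.5 m/s².
v² = v₀² + 2aΔx = 0² + 2·1.5·42 = 126 → v = 11.2 m/s
t = (v − v₀)/a = (11.2 − 0)/1.5 = 7.48 s

Phase 2 (decelerating): v₀ = 11.2 m/s, a = -1.5 m/s².
v² = v₀² + 2aΔx = 11.2² + 2·-1.5·22 = 60.0 → v = 7.75 m/s
t = (v − v₀)/a = (7.75 − 11.2)/-1.5 = 2.32 s

Phase 3 (accelerating): v₀ = 7.75 m/s, a = 2.2 m/s².
v = v₀ + at = 7.75 + (2.2)(11.5) = 33.0 m/s
Δx = v₀t + ½at² = 7.75·11.5 + 0.5·2.2·11.5² = 235 m
Total time = 7.48 + 2.32 + 11.5 = 21.3 s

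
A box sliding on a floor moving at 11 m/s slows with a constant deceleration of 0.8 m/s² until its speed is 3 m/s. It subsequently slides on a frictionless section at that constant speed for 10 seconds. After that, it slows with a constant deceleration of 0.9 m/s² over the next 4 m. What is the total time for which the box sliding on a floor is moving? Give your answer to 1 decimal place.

21.8 s

Phase 1 (decelerating): v₀ = 11.0 m/s, a = -0.8 m/s².
v = v₀ + at → t = (3 − 11.0) / -0.8 = 10.0 s
v² = v₀² + 2aΔx → Δx = (3² − 11.0²)/(2·-0.8) = 70.0 m

Phase 2 (constant speed): v₀ = 3.00 m/s, a = 0 m/s².
v = v₀ + at = 3.00 + (0)(10) = 3.00 m/s
Δx = v₀t + ½at² = 3.00·10 + 0.5·0·10² = 30.0 m

Phase 3 (decelerating): v₀ = 3.00 m/s, a = -0.9 m/s².
v² = v₀² + 2aΔx = 3.00² + 2·-0.9·4 = 1.80 → v = 1.34 m/s
t = (v − v₀)/a = (1.34 − 3.00)/-0.9 = 1.84 s
Total time = 10.0 + 10.0 + 1.84 = 21.8 s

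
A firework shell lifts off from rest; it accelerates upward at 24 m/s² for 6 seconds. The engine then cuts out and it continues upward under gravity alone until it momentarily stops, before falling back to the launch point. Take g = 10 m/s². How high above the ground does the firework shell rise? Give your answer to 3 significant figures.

Phase 1 (powered ascent): v₀ = 0 m/s, a = 24 m/s².
v = v₀ + at = 0 + (24)(6) = 144 m/s
Δx = v₀t + ½at² = 0·6 + 0.5·24·6² = 432 m

Phase 2 (coasting upward): v₀ = 144 m/s, a = -10 m/s².
v = v₀ + at → t = (0 − 144) / -10 = 14.4 s
v² = v₀² + 2aΔx → Δx = (0² − 144²)/(2·-10) = 1040 m
Maximum height = 432 + 1040 = 1470 m

1470 m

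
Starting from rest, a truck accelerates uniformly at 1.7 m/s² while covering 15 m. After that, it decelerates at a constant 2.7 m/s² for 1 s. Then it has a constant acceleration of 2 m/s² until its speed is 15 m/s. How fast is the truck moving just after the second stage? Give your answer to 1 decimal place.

4.4 m/s

Phase 1 (accelerating): v₀ = 0 m/s, a = 1.7 m/s².
v² = v₀² + 2aΔx = 0² + 2·1.7·15 = 51.0 → v = 7.14 m/s
t = (v − v₀)/a = (7.14 − 0)/1.7 = 4.20 s

Phase 2 (decelerating): v₀ = 7.14 m/s, a = -2.7 m/s².
v = v₀ + at = 7.14 + (-2.7)(1) = 4.44 m/s
Δx = v₀t + ½at² = 7.14·1 + 0.5·-2.7·1² = 5.79 m
Speed at end of phase 2 = 4.44 m/s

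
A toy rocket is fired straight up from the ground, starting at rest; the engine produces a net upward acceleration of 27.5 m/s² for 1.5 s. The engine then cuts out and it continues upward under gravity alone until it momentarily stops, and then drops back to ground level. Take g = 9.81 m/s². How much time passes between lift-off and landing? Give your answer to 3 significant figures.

10.6 s

Phase 1 (powered ascent): v₀ = 0 m/s, a = 27.5 m/s².
v = v₀ + at = 0 + (27.5)(1.5) = 41.2 m/s
Δx = v₀t + ½at² = 0·1.5 + 0.5·27.5·1.5² = 30.9 m

Phase 2 (coasting upward): v₀ = 41.2 m/s, a = -9.81 m/s².
v = v₀ + at → t = (0 − 41.2) / -9.81 = 4.20 s
v² = v₀² + 2aΔx → Δx = (0² − 41.2²)/(2·-9.81) = 86.7 m

Phase 3 (free fall): v₀ = 0 m/s, a = -9.81 m/s².
Falls 118 m from rest: t = √(2·118/9.81) = 4.90 s; v = g·t = 48.0 m/s.
Total time = 1.50 + 4.20 + 4.90 = 10.6 s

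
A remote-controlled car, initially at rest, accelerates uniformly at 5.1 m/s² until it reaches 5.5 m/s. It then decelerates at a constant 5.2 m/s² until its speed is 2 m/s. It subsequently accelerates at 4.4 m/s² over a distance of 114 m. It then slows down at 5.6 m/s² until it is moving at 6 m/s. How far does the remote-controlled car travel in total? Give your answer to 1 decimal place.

206.2 m

Phase 1 (accelerating): v₀ = 0 m/s, a = 5.1 m/s².
v = v₀ + at → t = (5.5 − 0) / 5.1 = 1.08 s
v² = v₀² + 2aΔx → Δx = (5.5² − 0²)/(2·5.1) = 2.97 m

Phase 2 (decelerating): v₀ = 5.50 m/s, a = -5.2 m/s².
v = v₀ + at → t = (2 − 5.50) / -5.2 = 0.673 s
v² = v₀² + 2aΔx → Δx = (2² − 5.50²)/(2·-5.2) = 2.52 m

Phase 3 (accelerating): v₀ = 2.00 m/s, a = 4.4 m/s².
v² = v₀² + 2aΔx = 2.00² + 2·4.4·114 = 1010 → v = 31.7 m/s
t = (v − v₀)/a = (31.7 − 2.00)/4.4 = 6.76 s

Phase 4 (decelerating): v₀ = 31.7 m/s, a = -5.6 m/s².
v = v₀ + at → t = (6 − 31.7) / -5.6 = 4.60 s
v² = v₀² + 2aΔx → Δx = (6² − 31.7²)/(2·-5.6) = 86.7 m
Total distance = 2.97 + 2.52 + 114 + 86.7 = 206 m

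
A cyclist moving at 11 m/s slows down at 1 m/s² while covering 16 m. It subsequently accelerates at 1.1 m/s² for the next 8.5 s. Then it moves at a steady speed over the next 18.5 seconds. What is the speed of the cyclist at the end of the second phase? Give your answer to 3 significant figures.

18.8 m/s

Phase 1 (decelerating): v₀ = 11.0 m/s, a = -1 m/s².
v² = v₀² + 2aΔx = 11.0² + 2·-1·16 = 89.0 → v = 9.43 m/s
t = (v − v₀)/a = (9.43 − 11.0)/-1 = 1.57 s

Phase 2 (accelerating): v₀ = 9.43 m/s, a = 1.1 m/s².
v = v₀ + at = 9.43 + (1.1)(8.5) = 18.8 m/s
Δx = v₀t + ½at² = 9.43·8.5 + 0.5·1.1·8.5² = 120 m
Speed at end of phase 2 = 18.8 m/s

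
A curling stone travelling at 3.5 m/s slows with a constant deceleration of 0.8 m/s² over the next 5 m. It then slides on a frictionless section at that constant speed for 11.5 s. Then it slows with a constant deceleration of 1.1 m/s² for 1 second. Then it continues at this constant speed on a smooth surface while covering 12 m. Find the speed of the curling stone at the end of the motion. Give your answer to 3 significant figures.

Phase 1 (decelerating): v₀ = 3.50 m/s, a = -0.8 m/s².
v² = v₀² + 2aΔx = 3.50² + 2·-0.8·5 = 4.25 → v = 2.06 m/s
t = (v − v₀)/a = (2.06 − 3.50)/-0.8 = 1.80 s

Phase 2 (constant speed): v₀ = 2.06 m/s, a = 0 m/s².
v = v₀ + at = 2.06 + (0)(11.5) = 2.06 m/s
Δx = v₀t + ½at² = 2.06·11.5 + 0.5·0·11.5² = 23.7 m

Phase 3 (decelerating): v₀ = 2.06 m/s, a = -1.1 m/s².
v = v₀ + at = 2.06 + (-1.1)(1) = 0.962 m/s
Δx = v₀t + ½at² = 2.06·1 + 0.5·-1.1·1² = 1.51 m

Phase 4 (constant speed): v₀ = 0.962 m/s, a = 0 m/s².
Constant speed: t = d/v = 12/0.962 = 12.5 s
Final speed = 0.962 m/s

0.962 m/s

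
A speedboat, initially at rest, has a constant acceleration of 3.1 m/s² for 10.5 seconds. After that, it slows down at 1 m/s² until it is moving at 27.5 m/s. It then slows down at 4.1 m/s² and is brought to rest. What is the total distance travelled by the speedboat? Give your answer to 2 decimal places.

414.74 m

Phase 1 (accelerating): v₀ = 0 m/s, a = 3.1 m/s².
v = v₀ + at = 0 + (3.1)(10.5) = 32.6 m/s
Δx = v₀t + ½at² = 0·10.5 + 0.5·3.1·10.5² = 171 m

Phase 2 (decelerating): v₀ = 32.6 m/s, a = -1 m/s².
v = v₀ + at → t = (27.5 − 32.6) / -1 = 5.05 s
v² = v₀² + 2aΔx → Δx = (27.5² − 32.6²)/(2·-1) = 152 m

Phase 3 (decelerating): v₀ = 27.5 m/s, a = -4.1 m/s².
v = v₀ + at → t = (0 − 27.5) / -4.1 = 6.71 s
v² = v₀² + 2aΔx → Δx = (0² − 27.5²)/(2·-4.1) = 92.2 m
Total distance = 171 + 152 + 92.2 = 415 m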